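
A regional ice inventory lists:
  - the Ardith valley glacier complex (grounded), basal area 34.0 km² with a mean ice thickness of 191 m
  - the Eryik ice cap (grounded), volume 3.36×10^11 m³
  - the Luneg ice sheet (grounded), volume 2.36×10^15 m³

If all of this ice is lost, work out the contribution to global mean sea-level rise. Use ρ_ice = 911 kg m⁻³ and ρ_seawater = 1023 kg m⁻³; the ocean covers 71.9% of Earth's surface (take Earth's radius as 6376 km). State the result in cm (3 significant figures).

Ardith: ice volume = 34.0 km² × 191 m = 6.494 km³; 6.494 × (911/1023) = 5.783 km³ of water.
Eryik: 3.36×10^11 m³ × (911/1023) = 2.992×10^11 m³ of water.
Luneg: 2.36×10^15 m³ × (911/1023) = 2.102×10^15 m³ of water.
Total added water ≈ 2.102×10^15 m³ over 3.67×10^14 m² → Δh = 5.72 m = 572 cm.

≈ 572 cm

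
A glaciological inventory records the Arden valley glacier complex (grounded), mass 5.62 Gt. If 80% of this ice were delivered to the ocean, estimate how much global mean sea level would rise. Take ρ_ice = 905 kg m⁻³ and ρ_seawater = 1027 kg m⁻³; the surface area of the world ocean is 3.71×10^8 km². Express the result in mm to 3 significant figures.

Arden: 0.8 × 5.62 Gt = 4.496×10^12 kg; dividing by ρ_w = 1027 kg m⁻³ gives 4.378×10^9 m³ of water.
Spread over 3.71×10^14 m² of ocean, Δh = 4.378×10^9 / 3.71×10^14 = 1.18×10^-5 m = 0.0118 mm.

≈ 0.0118 mm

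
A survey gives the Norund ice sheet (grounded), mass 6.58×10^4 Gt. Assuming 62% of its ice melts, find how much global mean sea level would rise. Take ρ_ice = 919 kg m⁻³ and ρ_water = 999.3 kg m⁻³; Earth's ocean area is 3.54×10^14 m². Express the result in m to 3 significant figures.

Norund: 0.62 × 6.58×10^4 Gt = 4.080×10^16 kg; dividing by ρ_w = 999.3 kg m⁻³ gives 4.082×10^13 m³ of water.
Spread over 3.54×10^14 m² of ocean, Δh = 4.082×10^13 / 3.54×10^14 = 0.115 m.

≈ 0.115 m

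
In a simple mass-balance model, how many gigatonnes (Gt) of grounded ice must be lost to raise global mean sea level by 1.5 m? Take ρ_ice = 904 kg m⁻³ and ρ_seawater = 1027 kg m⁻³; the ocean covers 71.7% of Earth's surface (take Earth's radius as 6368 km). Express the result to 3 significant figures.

Required water volume = Δh × A = 1.5 m × 3.65×10^14 m² = 5.481×10^14 m³.
ρ_w = 1027 kg m⁻³, so the mass of water = 5.481×10^14 m³ × 1027 kg m⁻³ = 5.629×10^17 kg = 5.63×10^5 Gt (and the same mass of ice, by conservation).

≈ 5.63×10^5 Gt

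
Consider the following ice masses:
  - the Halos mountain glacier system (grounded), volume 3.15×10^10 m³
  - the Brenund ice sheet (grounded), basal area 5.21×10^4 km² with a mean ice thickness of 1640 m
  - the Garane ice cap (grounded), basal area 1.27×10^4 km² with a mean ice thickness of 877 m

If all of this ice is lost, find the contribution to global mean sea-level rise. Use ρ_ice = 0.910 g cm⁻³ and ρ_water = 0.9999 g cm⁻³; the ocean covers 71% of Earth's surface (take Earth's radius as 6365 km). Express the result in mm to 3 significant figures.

Halos: 3.15×10^10 m³ × (910/999.9) = 2.867×10^10 m³ of water.
Brenund: ice volume = 5.21×10^4 km² × 1640 m = 8.544×10^4 km³; 8.544×10^4 × (910/999.9) = 7.776×10^4 km³ of water.
Garane: ice volume = 1.27×10^4 km² × 877 m = 1.114×10^4 km³; 1.114×10^4 × (910/999.9) = 1.014×10^4 km³ of water.
Total added water ≈ 8.793×10^13 m³ over 3.61×10^14 m² → Δh = 0.243 m = 243 mm.

≈ 243 mm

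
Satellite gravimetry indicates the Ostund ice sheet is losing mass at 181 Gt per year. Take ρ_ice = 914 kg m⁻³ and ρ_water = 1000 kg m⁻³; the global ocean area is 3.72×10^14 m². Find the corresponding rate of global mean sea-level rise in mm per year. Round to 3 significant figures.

ρ_w = 1000 kg m⁻³. Annual water volume added = 181 Gt / ρ_w = 1.810×10^14 kg / 1000 kg m⁻³ = 1.810×10^11 m³.
Δh per year = 1.810×10^11 / 3.72×10^14 = 4.87×10^-4 m = 0.487 mm.

≈ 0.487 mm/yr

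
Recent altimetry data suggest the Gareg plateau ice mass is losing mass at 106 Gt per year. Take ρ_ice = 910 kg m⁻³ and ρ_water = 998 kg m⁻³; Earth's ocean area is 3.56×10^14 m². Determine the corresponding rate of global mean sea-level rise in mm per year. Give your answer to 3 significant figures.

≈ 0.298 mm/yr

ρ_w = 998 kg m⁻³. Annual water volume added = 106 Gt / ρ_w = 1.060×10^14 kg / 998 kg m⁻³ = 1.062×10^11 m³.
Δh per year = 1.062×10^11 / 3.56×10^14 = 2.98×10^-4 m = 0.298 mm.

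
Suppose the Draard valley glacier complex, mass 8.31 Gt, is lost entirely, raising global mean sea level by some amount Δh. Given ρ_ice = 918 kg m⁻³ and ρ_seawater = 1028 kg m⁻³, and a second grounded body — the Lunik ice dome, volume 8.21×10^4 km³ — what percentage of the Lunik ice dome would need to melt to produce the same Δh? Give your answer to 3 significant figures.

≈ 0.0110 %

Equal sea-level rise means equal mass of meltwater, i.e. equal mass of ice lost.
Ice mass of Draard: 8.310×10^12 kg; ice mass of Lunik: 7.537×10^16 kg.
Fraction required = 8.310×10^12 / 7.537×10^16 = 1.10×10^-4 → 0.0110 %.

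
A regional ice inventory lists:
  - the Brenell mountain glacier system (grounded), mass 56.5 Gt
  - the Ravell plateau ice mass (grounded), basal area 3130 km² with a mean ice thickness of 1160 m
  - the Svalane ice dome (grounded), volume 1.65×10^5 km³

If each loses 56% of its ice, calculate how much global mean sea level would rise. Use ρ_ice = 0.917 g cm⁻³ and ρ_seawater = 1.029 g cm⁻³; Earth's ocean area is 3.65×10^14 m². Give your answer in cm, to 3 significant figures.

Brenell: 0.56 × 56.5 Gt = 3.164×10^13 kg; dividing by ρ_w = 1.029 g cm⁻³ = 1029 kg m⁻³ gives 3.075×10^10 m³ of water.
Ravell: ice volume = 3130 km² × 1160 m = 3631 km³; 0.56 × 3631 × (917/1029) = 1812 km³ of water.
Svalane: 0.56 × 1.65×10^5 km³ × (917/1029) = 8.234×10^4 km³ of water.
Total added water ≈ 8.419×10^13 m³ over 3.65×10^14 m² → Δh = 0.231 m = 23.1 cm.

≈ 23.1 cm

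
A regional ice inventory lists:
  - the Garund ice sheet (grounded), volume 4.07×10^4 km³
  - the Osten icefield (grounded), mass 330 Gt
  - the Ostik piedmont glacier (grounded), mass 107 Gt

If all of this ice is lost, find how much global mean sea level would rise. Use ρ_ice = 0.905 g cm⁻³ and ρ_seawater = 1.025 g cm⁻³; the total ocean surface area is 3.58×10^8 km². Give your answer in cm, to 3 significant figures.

≈ 10.2 cm

Garund: 4.07×10^4 km³ × (905/1025) = 3.594×10^4 km³ of water.
Osten: 330 Gt = 3.300×10^14 kg; dividing by ρ_w = 1.025 g cm⁻³ = 1025 kg m⁻³ gives 3.220×10^11 m³ of water.
Ostik: 107 Gt = 1.070×10^14 kg; dividing by ρ_w = 1025 kg m⁻³ gives 1.044×10^11 m³ of water.
Total added water ≈ 3.636×10^13 m³ over 3.58×10^14 m² → Δh = 0.102 m = 10.2 cm.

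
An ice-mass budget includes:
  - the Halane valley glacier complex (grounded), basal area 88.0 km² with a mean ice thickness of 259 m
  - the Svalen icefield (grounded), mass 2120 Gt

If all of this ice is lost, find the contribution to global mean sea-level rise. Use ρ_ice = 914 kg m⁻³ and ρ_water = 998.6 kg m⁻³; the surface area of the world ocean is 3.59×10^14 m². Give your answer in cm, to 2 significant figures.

≈ 0.60 cm

Halane: ice volume = 88.0 km² × 259 m = 22.79 km³; 22.79 × (914/998.6) = 20.86 km³ of water.
Svalen: 2120 Gt = 2.120×10^15 kg; dividing by ρ_w = 998.6 kg m⁻³ gives 2.123×10^12 m³ of water.
Total added water ≈ 2.144×10^12 m³ over 3.59×10^14 m² → Δh = 5.97×10^-3 m = 0.60 cm.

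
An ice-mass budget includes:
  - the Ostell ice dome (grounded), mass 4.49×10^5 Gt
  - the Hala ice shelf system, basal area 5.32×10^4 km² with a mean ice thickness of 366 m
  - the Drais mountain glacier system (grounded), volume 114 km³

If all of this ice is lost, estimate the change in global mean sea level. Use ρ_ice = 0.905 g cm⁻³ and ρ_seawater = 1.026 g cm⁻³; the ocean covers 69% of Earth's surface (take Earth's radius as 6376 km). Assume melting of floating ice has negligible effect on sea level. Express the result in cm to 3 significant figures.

Ostell: 4.49×10^5 Gt = 4.490×10^17 kg; dividing by ρ_w = 1.026 g cm⁻³ = 1026 kg m⁻³ gives 4.376×10^14 m³ of water.
The Hala ice shelf system is floating and already displaces its own weight of water, so its melt adds essentially nothing to sea level.
Drais: 114 km³ × (905/1026) = 100.6 km³ of water.
Total added water ≈ 4.377×10^14 m³ over 3.52×10^14 m² → Δh = 1.24 m = 124 cm.

≈ 124 cm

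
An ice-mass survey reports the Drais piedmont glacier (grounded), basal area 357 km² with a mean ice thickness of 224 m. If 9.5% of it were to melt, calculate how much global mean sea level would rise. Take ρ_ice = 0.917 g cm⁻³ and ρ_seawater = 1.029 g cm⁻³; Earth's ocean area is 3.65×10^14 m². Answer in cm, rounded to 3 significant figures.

Drais: ice volume = 357 km² × 224 m = 79.97 km³; 0.095 × 79.97 × (917/1029) = 6.770 km³ of water.
Spread over 3.65×10^14 m² of ocean, Δh = 6.770×10^9 / 3.65×10^14 = 1.85×10^-5 m = 1.85×10^-3 cm.

≈ 1.85×10^-3 cm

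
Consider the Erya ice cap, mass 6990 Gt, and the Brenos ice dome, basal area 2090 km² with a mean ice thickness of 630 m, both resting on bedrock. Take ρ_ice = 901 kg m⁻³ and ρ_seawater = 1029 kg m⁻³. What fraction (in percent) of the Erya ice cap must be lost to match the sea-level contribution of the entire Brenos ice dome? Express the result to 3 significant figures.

≈ 17.0 %

Equal sea-level rise means equal mass of meltwater, i.e. equal mass of ice lost.
Ice mass of Brenos: 1.186×10^15 kg; ice mass of Erya: 6.990×10^15 kg.
Fraction required = 1.186×10^15 / 6.990×10^15 = 0.170 → 17.0 %.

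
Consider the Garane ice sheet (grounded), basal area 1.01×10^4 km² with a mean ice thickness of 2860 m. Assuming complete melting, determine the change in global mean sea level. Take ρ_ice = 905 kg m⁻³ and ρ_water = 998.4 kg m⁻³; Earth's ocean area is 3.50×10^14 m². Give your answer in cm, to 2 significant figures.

≈ 7.5 cm

Garane: ice volume = 1.01×10^4 km² × 2860 m = 2.889×10^4 km³; 2.889×10^4 × (905/998.4) = 2.618×10^4 km³ of water.
Spread over 3.50×10^14 m² of ocean, Δh = 2.618×10^13 / 3.50×10^14 = 0.0748 m = 7.5 cm.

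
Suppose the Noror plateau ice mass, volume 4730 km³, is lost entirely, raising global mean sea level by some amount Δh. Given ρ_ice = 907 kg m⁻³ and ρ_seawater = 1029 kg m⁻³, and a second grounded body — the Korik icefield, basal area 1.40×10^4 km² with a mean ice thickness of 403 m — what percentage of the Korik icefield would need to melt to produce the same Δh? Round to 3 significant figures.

Equal sea-level rise means equal mass of meltwater, i.e. equal mass of ice lost.
Ice mass of Noror: 4.290×10^15 kg; ice mass of Korik: 5.117×10^15 kg.
Fraction required = 4.290×10^15 / 5.117×10^15 = 0.838 → 83.8 %.

≈ 83.8 %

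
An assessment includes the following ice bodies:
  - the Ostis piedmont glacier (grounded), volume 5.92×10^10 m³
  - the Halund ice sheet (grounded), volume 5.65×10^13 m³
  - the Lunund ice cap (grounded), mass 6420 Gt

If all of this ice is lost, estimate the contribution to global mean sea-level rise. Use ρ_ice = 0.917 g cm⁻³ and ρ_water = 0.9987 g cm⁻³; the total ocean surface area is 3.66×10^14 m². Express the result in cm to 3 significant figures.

≈ 15.9 cm

Ostis: 5.92×10^10 m³ × (917/998.7) = 5.436×10^10 m³ of water.
Halund: 5.65×10^13 m³ × (917/998.7) = 5.188×10^13 m³ of water.
Lunund: 6420 Gt = 6.420×10^15 kg; dividing by ρ_w = 0.9987 g cm⁻³ = 998.7 kg m⁻³ gives 6.428×10^12 m³ of water.
Total added water ≈ 5.836×10^13 m³ over 3.66×10^14 m² → Δh = 0.159 m = 15.9 cm.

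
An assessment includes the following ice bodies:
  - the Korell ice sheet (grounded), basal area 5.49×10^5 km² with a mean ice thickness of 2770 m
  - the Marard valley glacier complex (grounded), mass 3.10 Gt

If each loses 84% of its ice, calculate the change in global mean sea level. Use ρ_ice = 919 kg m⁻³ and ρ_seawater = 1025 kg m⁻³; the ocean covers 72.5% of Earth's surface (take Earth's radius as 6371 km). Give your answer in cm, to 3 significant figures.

≈ 310 cm

Korell: ice volume = 5.49×10^5 km² × 2770 m = 1.521×10^6 km³; 0.84 × 1.521×10^6 × (919/1025) = 1.145×10^6 km³ of water.
Marard: 0.84 × 3.10 Gt = 2.604×10^12 kg; dividing by ρ_w = 1025 kg m⁻³ gives 2.540×10^9 m³ of water.
Total added water ≈ 1.145×10^15 m³ over 3.70×10^14 m² → Δh = 3.10 m = 310 cm.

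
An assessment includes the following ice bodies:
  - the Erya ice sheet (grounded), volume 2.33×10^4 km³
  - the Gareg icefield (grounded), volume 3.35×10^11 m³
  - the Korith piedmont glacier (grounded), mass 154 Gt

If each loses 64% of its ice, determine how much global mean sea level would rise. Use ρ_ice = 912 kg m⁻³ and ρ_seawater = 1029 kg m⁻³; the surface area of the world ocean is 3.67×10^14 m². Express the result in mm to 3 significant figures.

≈ 36.8 mm

Erya: 0.64 × 2.33×10^4 km³ × (912/1029) = 1.322×10^4 km³ of water.
Gareg: 0.64 × 3.35×10^11 m³ × (912/1029) = 1.900×10^11 m³ of water.
Korith: 0.64 × 154 Gt = 9.856×10^13 kg; dividing by ρ_w = 1029 kg m⁻³ gives 9.578×10^10 m³ of water.
Total added water ≈ 1.350×10^13 m³ over 3.67×10^14 m² → Δh = 0.0368 m = 36.8 mm.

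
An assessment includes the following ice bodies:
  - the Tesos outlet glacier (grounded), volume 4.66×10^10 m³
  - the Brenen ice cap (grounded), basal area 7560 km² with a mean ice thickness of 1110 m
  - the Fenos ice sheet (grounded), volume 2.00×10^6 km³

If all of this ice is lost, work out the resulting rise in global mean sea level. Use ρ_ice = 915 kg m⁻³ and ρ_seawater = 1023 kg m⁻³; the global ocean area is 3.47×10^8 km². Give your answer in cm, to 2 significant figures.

≈ 520 cm

Tesos: 4.66×10^10 m³ × (915/1023) = 4.168×10^10 m³ of water.
Brenen: ice volume = 7560 km² × 1110 m = 8392 km³; 8392 × (915/1023) = 7506 km³ of water.
Fenos: 2.00×10^6 km³ × (915/1023) = 1.789×10^6 km³ of water.
Total added water ≈ 1.796×10^15 m³ over 3.47×10^14 m² → Δh = 5.18 m = 520 cm.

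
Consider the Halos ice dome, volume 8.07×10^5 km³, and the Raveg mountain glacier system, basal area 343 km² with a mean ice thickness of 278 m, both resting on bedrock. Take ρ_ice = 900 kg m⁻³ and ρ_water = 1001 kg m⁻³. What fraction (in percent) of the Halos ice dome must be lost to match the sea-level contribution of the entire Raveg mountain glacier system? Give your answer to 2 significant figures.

Equal sea-level rise means equal mass of meltwater, i.e. equal mass of ice lost.
Ice mass of Raveg: 8.582×10^13 kg; ice mass of Halos: 7.263×10^17 kg.
Fraction required = 8.582×10^13 / 7.263×10^17 = 1.18×10^-4 → 0.012 %.

≈ 0.012 %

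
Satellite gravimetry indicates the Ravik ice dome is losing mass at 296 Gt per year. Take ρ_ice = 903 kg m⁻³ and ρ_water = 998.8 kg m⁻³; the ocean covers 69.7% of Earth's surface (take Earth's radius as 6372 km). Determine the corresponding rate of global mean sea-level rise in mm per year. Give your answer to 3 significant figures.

ρ_w = 998.8 kg m⁻³. Annual water volume added = 296 Gt / ρ_w = 2.960×10^14 kg / 998.8 kg m⁻³ = 2.964×10^11 m³.
Δh per year = 2.964×10^11 / 3.56×10^14 = 8.33×10^-4 m = 0.833 mm.

≈ 0.833 mm/yr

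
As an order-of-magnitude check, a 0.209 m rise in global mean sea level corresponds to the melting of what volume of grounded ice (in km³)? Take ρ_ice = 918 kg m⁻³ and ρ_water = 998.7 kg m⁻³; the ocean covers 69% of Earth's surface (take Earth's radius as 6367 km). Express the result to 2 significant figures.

≈ 8.0×10^4 km³

Required water volume = Δh × A = 0.209 m × 3.52×10^14 m² = 7.346×10^13 m³ = 7.346×10^4 km³.
Ice volume = water volume × ρ_w/ρ_ice = 7.346×10^4 × 998.7/918 = 8.0×10^4 km³.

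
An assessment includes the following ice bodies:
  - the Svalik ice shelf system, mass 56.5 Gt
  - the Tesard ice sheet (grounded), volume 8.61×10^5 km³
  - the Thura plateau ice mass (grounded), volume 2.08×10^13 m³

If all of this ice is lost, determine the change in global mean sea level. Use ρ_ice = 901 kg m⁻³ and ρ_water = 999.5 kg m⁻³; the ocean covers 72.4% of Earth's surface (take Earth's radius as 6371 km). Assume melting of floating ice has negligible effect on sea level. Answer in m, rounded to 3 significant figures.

≈ 2.15 m

The Svalik ice shelf system is floating and already displaces its own weight of water, so its melt adds essentially nothing to sea level.
Tesard: 8.61×10^5 km³ × (901/999.5) = 7.761×10^5 km³ of water.
Thura: 2.08×10^13 m³ × (901/999.5) = 1.875×10^13 m³ of water.
Total added water ≈ 7.949×10^14 m³ over 3.69×10^14 m² → Δh = 2.15 m.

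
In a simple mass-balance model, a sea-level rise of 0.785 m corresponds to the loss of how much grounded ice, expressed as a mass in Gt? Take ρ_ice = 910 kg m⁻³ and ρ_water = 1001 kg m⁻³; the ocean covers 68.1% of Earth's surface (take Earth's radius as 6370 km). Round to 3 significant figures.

Required water volume = Δh × A = 0.785 m × 3.47×10^14 m² = 2.726×10^14 m³.
ρ_w = 1001 kg m⁻³, so the mass of water = 2.726×10^14 m³ × 1001 kg m⁻³ = 2.729×10^17 kg = 2.73×10^5 Gt (and the same mass of ice, by conservation).

≈ 2.73×10^5 Gt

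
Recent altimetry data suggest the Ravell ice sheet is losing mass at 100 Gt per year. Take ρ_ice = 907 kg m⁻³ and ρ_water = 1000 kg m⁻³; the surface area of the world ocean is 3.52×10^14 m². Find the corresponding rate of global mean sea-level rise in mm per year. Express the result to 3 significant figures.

ρ_w = 1000 kg m⁻³. Annual water volume added = 100 Gt / ρ_w = 1.000×10^14 kg / 1000 kg m⁻³ = 1.000×10^11 m³.
Δh per year = 1.000×10^11 / 3.52×10^14 = 2.84×10^-4 m = 0.284 mm.

≈ 0.284 mm/yr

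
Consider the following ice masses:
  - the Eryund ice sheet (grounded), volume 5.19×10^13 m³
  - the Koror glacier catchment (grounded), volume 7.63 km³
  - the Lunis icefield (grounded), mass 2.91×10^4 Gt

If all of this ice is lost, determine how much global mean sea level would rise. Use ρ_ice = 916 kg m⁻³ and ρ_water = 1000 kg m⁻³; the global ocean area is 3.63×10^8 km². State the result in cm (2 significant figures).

Eryund: 5.19×10^13 m³ × (916/1000) = 4.754×10^13 m³ of water.
Koror: 7.63 km³ × (916/1000) = 6.989 km³ of water.
Lunis: 2.91×10^4 Gt = 2.910×10^16 kg; dividing by ρ_w = 1000 kg m⁻³ gives 2.910×10^13 m³ of water.
Total added water ≈ 7.665×10^13 m³ over 3.63×10^14 m² → Δh = 0.211 m = 21 cm.

≈ 21 cm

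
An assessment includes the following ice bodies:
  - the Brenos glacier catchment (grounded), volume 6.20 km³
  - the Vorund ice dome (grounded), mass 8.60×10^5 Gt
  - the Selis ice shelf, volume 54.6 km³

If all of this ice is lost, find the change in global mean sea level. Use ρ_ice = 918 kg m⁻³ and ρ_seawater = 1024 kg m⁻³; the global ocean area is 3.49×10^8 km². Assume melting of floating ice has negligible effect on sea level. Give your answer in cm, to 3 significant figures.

≈ 241 cm

Brenos: 6.20 km³ × (918/1024) = 5.558 km³ of water.
Vorund: 8.60×10^5 Gt = 8.600×10^17 kg; dividing by ρ_w = 1024 kg m⁻³ gives 8.398×10^14 m³ of water.
The Selis ice shelf is floating and already displaces its own weight of water, so its melt adds essentially nothing to sea level.
Total added water ≈ 8.398×10^14 m³ over 3.49×10^14 m² → Δh = 2.41 m = 241 cm.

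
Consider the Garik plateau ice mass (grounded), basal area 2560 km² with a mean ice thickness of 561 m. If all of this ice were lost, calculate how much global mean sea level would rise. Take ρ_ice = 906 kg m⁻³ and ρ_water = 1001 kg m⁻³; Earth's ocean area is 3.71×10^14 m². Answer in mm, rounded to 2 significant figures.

Garik: ice volume = 2560 km² × 561 m = 1436 km³; 1436 × (906/1001) = 1300 km³ of water.
Spread over 3.71×10^14 m² of ocean, Δh = 1.300×10^12 / 3.71×10^14 = 3.50×10^-3 m = 3.5 mm.

≈ 3.5 mm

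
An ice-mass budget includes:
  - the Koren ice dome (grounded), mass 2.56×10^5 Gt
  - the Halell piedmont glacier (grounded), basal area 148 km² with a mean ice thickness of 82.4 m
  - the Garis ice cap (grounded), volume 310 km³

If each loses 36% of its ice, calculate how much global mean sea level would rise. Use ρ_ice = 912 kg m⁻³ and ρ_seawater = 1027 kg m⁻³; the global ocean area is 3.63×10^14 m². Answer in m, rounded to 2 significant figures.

Koren: 0.36 × 2.56×10^5 Gt = 9.216×10^16 kg; dividing by ρ_w = 1027 kg m⁻³ gives 8.974×10^13 m³ of water.
Halell: ice volume = 148 km² × 82.4 m = 12.20 km³; 0.36 × 12.20 × (912/1027) = 3.899 km³ of water.
Garis: 0.36 × 310 km³ × (912/1027) = 99.10 km³ of water.
Total added water ≈ 8.984×10^13 m³ over 3.63×10^14 m² → Δh = 0.247 m.

≈ 0.25 m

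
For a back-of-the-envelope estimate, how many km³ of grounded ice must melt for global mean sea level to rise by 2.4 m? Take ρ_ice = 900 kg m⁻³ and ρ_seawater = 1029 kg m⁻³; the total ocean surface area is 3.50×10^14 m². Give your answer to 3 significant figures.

≈ 9.60×10^5 km³

Required water volume = Δh × A = 2.4 m × 3.50×10^14 m² = 8.400×10^14 m³ = 8.400×10^5 km³.
Ice volume = water volume × ρ_w/ρ_ice = 8.400×10^5 × 1029/900 = 9.60×10^5 km³.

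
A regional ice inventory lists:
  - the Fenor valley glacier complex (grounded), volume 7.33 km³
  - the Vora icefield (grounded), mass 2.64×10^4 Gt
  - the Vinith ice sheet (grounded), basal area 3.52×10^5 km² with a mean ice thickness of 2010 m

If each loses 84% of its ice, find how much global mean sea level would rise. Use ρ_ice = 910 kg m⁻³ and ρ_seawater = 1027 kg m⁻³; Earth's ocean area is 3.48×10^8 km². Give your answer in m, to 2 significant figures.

Fenor: 0.84 × 7.33 km³ × (910/1027) = 5.456 km³ of water.
Vora: 0.84 × 2.64×10^4 Gt = 2.218×10^16 kg; dividing by ρ_w = 1027 kg m⁻³ gives 2.159×10^13 m³ of water.
Vinith: ice volume = 3.52×10^5 km² × 2010 m = 7.075×10^5 km³; 0.84 × 7.075×10^5 × (910/1027) = 5.266×10^5 km³ of water.
Total added water ≈ 5.482×10^14 m³ over 3.48×10^14 m² → Δh = 1.58 m.

≈ 1.6 m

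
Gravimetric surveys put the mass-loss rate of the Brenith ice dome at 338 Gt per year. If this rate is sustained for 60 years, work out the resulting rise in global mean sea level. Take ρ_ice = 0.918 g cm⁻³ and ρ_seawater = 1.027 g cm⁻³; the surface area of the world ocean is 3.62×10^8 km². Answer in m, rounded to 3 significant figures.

Total mass lost = 338 Gt/yr × 60 yr = 2.028×10^4 Gt = 2.028×10^16 kg.
ρ_w = 1.027 g cm⁻³ = 1027 kg m⁻³, so water volume = 2.028×10^16 / 1027 = 1.975×10^13 m³.
Δh = 1.975×10^13 / 3.62×10^14 = 0.0545 m.

≈ 0.0545 m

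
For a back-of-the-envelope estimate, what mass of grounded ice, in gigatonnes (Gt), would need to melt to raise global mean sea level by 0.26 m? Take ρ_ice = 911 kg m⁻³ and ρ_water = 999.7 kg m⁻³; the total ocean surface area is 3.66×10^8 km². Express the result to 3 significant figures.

≈ 9.51×10^4 Gt

Required water volume = Δh × A = 0.26 m × 3.66×10^14 m² = 9.516×10^13 m³.
ρ_w = 999.7 kg m⁻³, so the mass of water = 9.516×10^13 m³ × 999.7 kg m⁻³ = 9.513×10^16 kg = 9.51×10^4 Gt (and the same mass of ice, by conservation).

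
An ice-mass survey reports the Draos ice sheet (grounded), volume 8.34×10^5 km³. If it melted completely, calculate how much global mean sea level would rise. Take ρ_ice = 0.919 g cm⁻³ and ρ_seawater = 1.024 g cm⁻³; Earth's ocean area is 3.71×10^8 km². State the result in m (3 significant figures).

≈ 2.02 m

Draos: 8.34×10^5 km³ × (919/1024) = 7.485×10^5 km³ of water.
Spread over 3.71×10^14 m² of ocean, Δh = 7.485×10^14 / 3.71×10^14 = 2.02 m.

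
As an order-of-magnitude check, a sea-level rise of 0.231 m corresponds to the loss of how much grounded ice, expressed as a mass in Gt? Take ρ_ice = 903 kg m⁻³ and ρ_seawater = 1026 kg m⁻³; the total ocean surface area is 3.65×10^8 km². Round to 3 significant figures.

≈ 8.65×10^4 Gt

Required water volume = Δh × A = 0.231 m × 3.65×10^14 m² = 8.432×10^13 m³.
ρ_w = 1026 kg m⁻³, so the mass of water = 8.432×10^13 m³ × 1026 kg m⁻³ = 8.651×10^16 kg = 8.65×10^4 Gt (and the same mass of ice, by conservation).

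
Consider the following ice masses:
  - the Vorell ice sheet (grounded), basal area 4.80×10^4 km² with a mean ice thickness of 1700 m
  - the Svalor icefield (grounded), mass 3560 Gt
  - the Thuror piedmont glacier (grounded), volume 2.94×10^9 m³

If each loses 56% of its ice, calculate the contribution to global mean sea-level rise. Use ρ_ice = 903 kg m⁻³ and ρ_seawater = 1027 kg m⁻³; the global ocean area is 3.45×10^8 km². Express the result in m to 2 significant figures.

≈ 0.12 m

Vorell: ice volume = 4.80×10^4 km² × 1700 m = 8.160×10^4 km³; 0.56 × 8.160×10^4 × (903/1027) = 4.018×10^4 km³ of water.
Svalor: 0.56 × 3560 Gt = 1.994×10^15 kg; dividing by ρ_w = 1027 kg m⁻³ gives 1.941×10^12 m³ of water.
Thuror: 0.56 × 2.94×10^9 m³ × (903/1027) = 1.448×10^9 m³ of water.
Total added water ≈ 4.212×10^13 m³ over 3.45×10^14 m² → Δh = 0.122 m.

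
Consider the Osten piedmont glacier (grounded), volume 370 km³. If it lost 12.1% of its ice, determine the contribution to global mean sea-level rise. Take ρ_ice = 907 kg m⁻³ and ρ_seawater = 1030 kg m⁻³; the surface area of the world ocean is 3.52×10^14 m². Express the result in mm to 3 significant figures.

≈ 0.112 mm

Osten: 0.121 × 370 km³ × (907/1030) = 39.42 km³ of water.
Spread over 3.52×10^14 m² of ocean, Δh = 3.942×10^10 / 3.52×10^14 = 1.12×10^-4 m = 0.112 mm.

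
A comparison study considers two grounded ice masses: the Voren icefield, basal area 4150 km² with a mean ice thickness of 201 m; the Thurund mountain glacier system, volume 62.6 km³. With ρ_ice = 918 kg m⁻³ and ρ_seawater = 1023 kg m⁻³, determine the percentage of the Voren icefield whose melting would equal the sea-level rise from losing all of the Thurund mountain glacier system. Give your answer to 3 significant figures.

Equal sea-level rise means equal mass of meltwater, i.e. equal mass of ice lost.
Ice mass of Thurund: 5.747×10^13 kg; ice mass of Voren: 7.657×10^14 kg.
Fraction required = 5.747×10^13 / 7.657×10^14 = 0.0750 → 7.50 %.

≈ 7.50 %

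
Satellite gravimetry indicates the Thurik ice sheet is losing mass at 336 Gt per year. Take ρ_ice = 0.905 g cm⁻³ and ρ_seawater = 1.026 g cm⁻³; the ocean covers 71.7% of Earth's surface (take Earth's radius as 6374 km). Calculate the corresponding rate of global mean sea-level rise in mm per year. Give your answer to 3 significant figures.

ρ_w = 1.026 g cm⁻³ = 1026 kg m⁻³. Annual water volume added = 336 Gt / ρ_w = 3.360×10^14 kg / 1026 kg m⁻³ = 3.275×10^11 m³.
Δh per year = 3.275×10^11 / 3.66×10^14 = 8.95×10^-4 m = 0.895 mm.

≈ 0.895 mm/yr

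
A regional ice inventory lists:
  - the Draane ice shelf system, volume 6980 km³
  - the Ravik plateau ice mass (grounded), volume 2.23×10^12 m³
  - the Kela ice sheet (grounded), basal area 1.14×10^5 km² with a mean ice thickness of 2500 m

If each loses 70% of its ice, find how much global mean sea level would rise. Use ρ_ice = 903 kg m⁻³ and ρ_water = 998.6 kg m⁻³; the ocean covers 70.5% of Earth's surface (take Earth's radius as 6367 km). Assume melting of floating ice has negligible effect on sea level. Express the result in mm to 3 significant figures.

The Draane ice shelf system is floating and already displaces its own weight of water, so its melt adds essentially nothing to sea level.
Ravik: 0.7 × 2.23×10^12 m³ × (903/998.6) = 1.412×10^12 m³ of water.
Kela: ice volume = 1.14×10^5 km² × 2500 m = 2.850×10^5 km³; 0.7 × 2.850×10^5 × (903/998.6) = 1.804×10^5 km³ of water.
Total added water ≈ 1.818×10^14 m³ over 3.59×10^14 m² → Δh = 0.506 m = 506 mm.

≈ 506 mm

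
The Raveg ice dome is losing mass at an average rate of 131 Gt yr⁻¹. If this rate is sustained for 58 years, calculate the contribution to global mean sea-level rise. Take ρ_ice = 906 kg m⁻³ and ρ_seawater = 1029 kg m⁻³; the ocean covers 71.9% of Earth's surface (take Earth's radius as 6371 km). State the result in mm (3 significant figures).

≈ 20.1 mm

Total mass lost = 131 Gt/yr × 58 yr = 7598 Gt = 7.598×10^15 kg.
ρ_w = 1029 kg m⁻³, so water volume = 7.598×10^15 / 1029 = 7.384×10^12 m³.
Δh = 7.384×10^12 / 3.67×10^14 = 0.0201 m = 20.1 mm.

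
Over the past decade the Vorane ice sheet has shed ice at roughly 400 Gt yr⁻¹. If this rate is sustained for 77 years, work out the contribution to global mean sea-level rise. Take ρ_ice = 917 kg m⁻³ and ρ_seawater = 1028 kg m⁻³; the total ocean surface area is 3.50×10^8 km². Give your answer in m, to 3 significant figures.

≈ 0.0856 m

Total mass lost = 400 Gt/yr × 77 yr = 3.080×10^4 Gt = 3.080×10^16 kg.
ρ_w = 1028 kg m⁻³, so water volume = 3.080×10^16 / 1028 = 2.996×10^13 m³.
Δh = 2.996×10^13 / 3.50×10^14 = 0.0856 m.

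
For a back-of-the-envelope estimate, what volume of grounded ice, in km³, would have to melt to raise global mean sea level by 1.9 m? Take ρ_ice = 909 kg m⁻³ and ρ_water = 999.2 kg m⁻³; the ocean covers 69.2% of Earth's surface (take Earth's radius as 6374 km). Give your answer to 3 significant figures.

≈ 7.38×10^5 km³

Required water volume = Δh × A = 1.9 m × 3.53×10^14 m² = 6.713×10^14 m³ = 6.713×10^5 km³.
Ice volume = water volume × ρ_w/ρ_ice = 6.713×10^5 × 999.2/909 = 7.38×10^5 km³.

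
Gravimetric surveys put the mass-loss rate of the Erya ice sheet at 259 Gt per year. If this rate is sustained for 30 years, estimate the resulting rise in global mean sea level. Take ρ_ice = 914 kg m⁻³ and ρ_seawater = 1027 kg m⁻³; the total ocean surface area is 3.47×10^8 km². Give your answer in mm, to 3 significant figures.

Total mass lost = 259 Gt/yr × 30 yr = 7770 Gt = 7.770×10^15 kg.
ρ_w = 1027 kg m⁻³, so water volume = 7.770×10^15 / 1027 = 7.566×10^12 m³.
Δh = 7.566×10^12 / 3.47×10^14 = 0.0218 m = 21.8 mm.

≈ 21.8 mm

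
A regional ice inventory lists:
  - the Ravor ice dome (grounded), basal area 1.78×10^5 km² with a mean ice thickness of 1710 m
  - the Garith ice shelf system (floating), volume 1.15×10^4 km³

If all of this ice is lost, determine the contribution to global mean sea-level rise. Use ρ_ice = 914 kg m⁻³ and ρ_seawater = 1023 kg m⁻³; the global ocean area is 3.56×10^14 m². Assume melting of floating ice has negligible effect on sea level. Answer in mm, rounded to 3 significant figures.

Ravor: ice volume = 1.78×10^5 km² × 1710 m = 3.044×10^5 km³; 3.044×10^5 × (914/1023) = 2.719×10^5 km³ of water.
The Garith ice shelf system is floating and already displaces its own weight of water, so its melt adds essentially nothing to sea level.
Total added water ≈ 2.719×10^14 m³ over 3.56×10^14 m² → Δh = 0.764 m = 764 mm.

≈ 764 mm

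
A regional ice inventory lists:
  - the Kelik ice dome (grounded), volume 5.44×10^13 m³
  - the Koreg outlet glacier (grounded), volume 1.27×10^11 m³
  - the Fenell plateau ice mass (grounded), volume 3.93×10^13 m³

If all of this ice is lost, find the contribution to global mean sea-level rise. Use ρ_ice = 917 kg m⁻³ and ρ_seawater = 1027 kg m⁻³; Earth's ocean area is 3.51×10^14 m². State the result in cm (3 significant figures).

Kelik: 5.44×10^13 m³ × (917/1027) = 4.857×10^13 m³ of water.
Koreg: 1.27×10^11 m³ × (917/1027) = 1.134×10^11 m³ of water.
Fenell: 3.93×10^13 m³ × (917/1027) = 3.509×10^13 m³ of water.
Total added water ≈ 8.378×10^13 m³ over 3.51×10^14 m² → Δh = 0.239 m = 23.9 cm.

≈ 23.9 cm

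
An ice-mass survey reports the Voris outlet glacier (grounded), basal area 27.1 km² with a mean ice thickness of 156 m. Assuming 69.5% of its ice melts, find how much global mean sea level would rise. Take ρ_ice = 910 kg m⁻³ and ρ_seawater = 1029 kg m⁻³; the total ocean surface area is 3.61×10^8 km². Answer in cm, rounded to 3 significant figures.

≈ 7.20×10^-4 cm

Voris: ice volume = 27.1 km² × 156 m = 4.228 km³; 0.695 × 4.228 × (910/1029) = 2.598 km³ of water.
Spread over 3.61×10^14 m² of ocean, Δh = 2.598×10^9 / 3.61×10^14 = 7.20×10^-6 m = 7.20×10^-4 cm.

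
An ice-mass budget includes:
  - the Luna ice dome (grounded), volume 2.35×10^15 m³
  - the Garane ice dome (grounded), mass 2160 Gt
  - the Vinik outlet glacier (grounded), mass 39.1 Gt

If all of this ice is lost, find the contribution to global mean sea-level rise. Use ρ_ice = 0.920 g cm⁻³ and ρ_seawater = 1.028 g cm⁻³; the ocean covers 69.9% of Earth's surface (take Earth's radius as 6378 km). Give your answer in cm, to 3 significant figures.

≈ 589 cm

Luna: 2.35×10^15 m³ × (920/1028) = 2.103×10^15 m³ of water.
Garane: 2160 Gt = 2.160×10^15 kg; dividing by ρ_w = 1.028 g cm⁻³ = 1028 kg m⁻³ gives 2.101×10^12 m³ of water.
Vinik: 39.1 Gt = 3.910×10^13 kg; dividing by ρ_w = 1028 kg m⁻³ gives 3.804×10^10 m³ of water.
Total added water ≈ 2.105×10^15 m³ over 3.57×10^14 m² → Δh = 5.89 m = 589 cm.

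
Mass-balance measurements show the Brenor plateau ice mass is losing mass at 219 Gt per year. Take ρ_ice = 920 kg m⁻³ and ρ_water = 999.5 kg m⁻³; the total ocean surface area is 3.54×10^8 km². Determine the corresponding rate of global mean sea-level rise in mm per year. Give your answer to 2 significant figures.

ρ_w = 999.5 kg m⁻³. Annual water volume added = 219 Gt / ρ_w = 2.190×10^14 kg / 999.5 kg m⁻³ = 2.191×10^11 m³.
Δh per year = 2.191×10^11 / 3.54×10^14 = 6.19×10^-4 m = 0.62 mm.

≈ 0.62 mm/yr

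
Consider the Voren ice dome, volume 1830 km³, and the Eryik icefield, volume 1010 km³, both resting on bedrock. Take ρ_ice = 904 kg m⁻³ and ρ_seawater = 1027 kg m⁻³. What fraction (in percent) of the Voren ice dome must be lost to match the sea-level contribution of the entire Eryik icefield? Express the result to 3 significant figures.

Equal sea-level rise means equal mass of meltwater, i.e. equal mass of ice lost.
Ice mass of Eryik: 9.130×10^14 kg; ice mass of Voren: 1.654×10^15 kg.
Fraction required = 9.130×10^14 / 1.654×10^15 = 0.552 → 55.2 %.

≈ 55.2 %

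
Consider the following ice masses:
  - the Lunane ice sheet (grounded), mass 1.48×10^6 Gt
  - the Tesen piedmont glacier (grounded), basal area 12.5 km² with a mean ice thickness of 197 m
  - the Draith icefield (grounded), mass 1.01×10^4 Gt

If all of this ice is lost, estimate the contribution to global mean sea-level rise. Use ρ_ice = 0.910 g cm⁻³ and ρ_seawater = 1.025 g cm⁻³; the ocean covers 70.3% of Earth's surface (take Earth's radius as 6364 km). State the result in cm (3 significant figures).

≈ 406 cm

Lunane: 1.48×10^6 Gt = 1.480×10^18 kg; dividing by ρ_w = 1.025 g cm⁻³ = 1025 kg m⁻³ gives 1.444×10^15 m³ of water.
Tesen: ice volume = 12.5 km² × 197 m = 2.462 km³; 2.462 × (910/1025) = 2.186 km³ of water.
Draith: 1.01×10^4 Gt = 1.010×10^16 kg; dividing by ρ_w = 1025 kg m⁻³ gives 9.854×10^12 m³ of water.
Total added water ≈ 1.454×10^15 m³ over 3.58×10^14 m² → Δh = 4.06 m = 406 cm.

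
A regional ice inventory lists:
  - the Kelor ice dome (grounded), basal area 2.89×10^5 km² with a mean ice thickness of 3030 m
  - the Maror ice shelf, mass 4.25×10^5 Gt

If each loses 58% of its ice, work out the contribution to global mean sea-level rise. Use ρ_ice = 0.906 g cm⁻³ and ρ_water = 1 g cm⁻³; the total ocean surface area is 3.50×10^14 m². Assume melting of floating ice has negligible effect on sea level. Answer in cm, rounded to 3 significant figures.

≈ 131 cm

Kelor: ice volume = 2.89×10^5 km² × 3030 m = 8.757×10^5 km³; 0.58 × 8.757×10^5 × (906/1000) = 4.601×10^5 km³ of water.
The Maror ice shelf is floating and already displaces its own weight of water, so its melt adds essentially nothing to sea level.
Total added water ≈ 4.601×10^14 m³ over 3.50×10^14 m² → Δh = 1.31 m = 131 cm.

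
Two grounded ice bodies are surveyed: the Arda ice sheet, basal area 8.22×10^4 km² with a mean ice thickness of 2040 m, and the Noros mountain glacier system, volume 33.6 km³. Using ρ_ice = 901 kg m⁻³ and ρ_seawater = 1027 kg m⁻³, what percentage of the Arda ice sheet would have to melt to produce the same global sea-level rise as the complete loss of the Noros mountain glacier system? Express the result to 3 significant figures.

≈ 0.0200 %

Equal sea-level rise means equal mass of meltwater, i.e. equal mass of ice lost.
Ice mass of Noros: 3.027×10^13 kg; ice mass of Arda: 1.511×10^17 kg.
Fraction required = 3.027×10^13 / 1.511×10^17 = 2.00×10^-4 → 0.0200 %.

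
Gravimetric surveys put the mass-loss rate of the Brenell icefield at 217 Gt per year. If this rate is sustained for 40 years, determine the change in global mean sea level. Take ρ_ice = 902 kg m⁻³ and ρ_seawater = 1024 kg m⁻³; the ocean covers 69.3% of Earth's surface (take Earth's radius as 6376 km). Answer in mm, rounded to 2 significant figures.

≈ 24 mm

Total mass lost = 217 Gt/yr × 40 yr = 8680 Gt = 8.680×10^15 kg.
ρ_w = 1024 kg m⁻³, so water volume = 8.680×10^15 / 1024 = 8.477×10^12 m³.
Δh = 8.477×10^12 / 3.54×10^14 = 0.0239 m = 24 mm.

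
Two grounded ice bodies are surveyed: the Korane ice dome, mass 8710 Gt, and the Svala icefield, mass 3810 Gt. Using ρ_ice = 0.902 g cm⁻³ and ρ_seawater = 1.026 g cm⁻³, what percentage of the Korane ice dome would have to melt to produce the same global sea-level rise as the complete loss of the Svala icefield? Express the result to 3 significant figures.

≈ 43.7 %

Equal sea-level rise means equal mass of meltwater, i.e. equal mass of ice lost.
Ice mass of Svala: 3.810×10^15 kg; ice mass of Korane: 8.710×10^15 kg.
Fraction required = 3.810×10^15 / 8.710×10^15 = 0.437 → 43.7 %.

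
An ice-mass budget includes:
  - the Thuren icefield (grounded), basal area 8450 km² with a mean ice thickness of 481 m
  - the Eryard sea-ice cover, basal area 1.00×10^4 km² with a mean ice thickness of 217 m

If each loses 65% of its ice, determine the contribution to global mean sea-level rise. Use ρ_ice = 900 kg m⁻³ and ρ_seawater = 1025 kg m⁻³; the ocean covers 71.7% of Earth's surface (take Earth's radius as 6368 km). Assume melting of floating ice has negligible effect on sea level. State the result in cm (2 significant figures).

≈ 0.63 cm

Thuren: ice volume = 8450 km² × 481 m = 4064 km³; 0.65 × 4064 × (900/1025) = 2320 km³ of water.
The Eryard sea-ice cover is floating and already displaces its own weight of water, so its melt adds essentially nothing to sea level.
Total added water ≈ 2.320×10^12 m³ over 3.65×10^14 m² → Δh = 6.35×10^-3 m = 0.63 cm.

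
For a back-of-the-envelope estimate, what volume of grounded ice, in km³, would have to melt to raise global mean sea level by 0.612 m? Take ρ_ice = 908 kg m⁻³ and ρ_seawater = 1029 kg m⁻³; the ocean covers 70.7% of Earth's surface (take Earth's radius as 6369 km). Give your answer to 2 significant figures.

≈ 2.5×10^5 km³

Required water volume = Δh × A = 0.612 m × 3.60×10^14 m² = 2.206×10^14 m³ = 2.206×10^5 km³.
Ice volume = water volume × ρ_w/ρ_ice = 2.206×10^5 × 1029/908 = 2.5×10^5 km³.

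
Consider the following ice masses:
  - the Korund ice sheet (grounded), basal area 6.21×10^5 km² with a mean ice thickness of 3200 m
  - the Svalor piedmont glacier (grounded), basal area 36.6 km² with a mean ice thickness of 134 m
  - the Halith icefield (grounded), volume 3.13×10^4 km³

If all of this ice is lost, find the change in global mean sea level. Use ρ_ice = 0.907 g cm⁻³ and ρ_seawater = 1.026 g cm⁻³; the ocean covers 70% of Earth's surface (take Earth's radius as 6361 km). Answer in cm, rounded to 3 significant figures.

≈ 501 cm

Korund: ice volume = 6.21×10^5 km² × 3200 m = 1.987×10^6 km³; 1.987×10^6 × (907/1026) = 1.757×10^6 km³ of water.
Svalor: ice volume = 36.6 km² × 134 m = 4.904 km³; 4.904 × (907/1026) = 4.336 km³ of water.
Halith: 3.13×10^4 km³ × (907/1026) = 2.767×10^4 km³ of water.
Total added water ≈ 1.784×10^15 m³ over 3.56×10^14 m² → Δh = 5.01 m = 501 cm.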